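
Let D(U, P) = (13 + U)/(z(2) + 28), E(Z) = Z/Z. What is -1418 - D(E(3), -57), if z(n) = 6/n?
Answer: -43972/31 ≈ -1418.5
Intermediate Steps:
E(Z) = 1
D(U, P) = 13/31 + U/31 (D(U, P) = (13 + U)/(6/2 + 28) = (13 + U)/(6*(1/2) + 28) = (13 + U)/(3 + 28) = (13 + U)/31 = (13 + U)*(1/31) = 13/31 + U/31)
-1418 - D(E(3), -57) = -1418 - (13/31 + (1/31)*1) = -1418 - (13/31 + 1/31) = -1418 - 1*14/31 = -1418 - 14/31 = -43972/31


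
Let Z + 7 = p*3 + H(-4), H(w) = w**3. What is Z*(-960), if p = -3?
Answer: 76800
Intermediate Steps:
Z = -80 (Z = -7 + (-3*3 + (-4)**3) = -7 + (-9 - 64) = -7 - 73 = -80)
Z*(-960) = -80*(-960) = 76800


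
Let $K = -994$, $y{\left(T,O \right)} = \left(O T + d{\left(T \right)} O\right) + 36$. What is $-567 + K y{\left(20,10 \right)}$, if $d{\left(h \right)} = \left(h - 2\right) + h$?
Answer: $-612871$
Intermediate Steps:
$d{\left(h \right)} = -2 + 2 h$ ($d{\left(h \right)} = \left(-2 + h\right) + h = -2 + 2 h$)
$y{\left(T,O \right)} = 36 + O T + O \left(-2 + 2 T\right)$ ($y{\left(T,O \right)} = \left(O T + \left(-2 + 2 T\right) O\right) + 36 = \left(O T + O \left(-2 + 2 T\right)\right) + 36 = 36 + O T + O \left(-2 + 2 T\right)$)
$-567 + K y{\left(20,10 \right)} = -567 - 994 \left(36 - 20 + 3 \cdot 10 \cdot 20\right) = -567 - 994 \left(36 - 20 + 600\right) = -567 - 612304 = -612871$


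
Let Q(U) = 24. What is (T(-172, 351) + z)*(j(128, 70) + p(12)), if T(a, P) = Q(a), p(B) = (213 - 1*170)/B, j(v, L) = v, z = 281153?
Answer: 443978483/12 ≈ 3.6998e+7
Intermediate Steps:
p(B) = 43/B (p(B) = (213 - 170)/B = 43/B)
T(a, P) = 24
(T(-172, 351) + z)*(j(128, 70) + p(12)) = (24 + 281153)*(128 + 43/12) = 281177*(128 + 43*(1/12)) = 281177*(128 + 43/12) = 281177*(1579/12) = 443978483/12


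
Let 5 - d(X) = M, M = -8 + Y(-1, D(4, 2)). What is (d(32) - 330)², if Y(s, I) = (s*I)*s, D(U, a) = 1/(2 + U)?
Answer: 3621409/36 ≈ 1.0059e+5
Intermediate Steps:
Y(s, I) = I*s² (Y(s, I) = (I*s)*s = I*s²)
M = -47/6 (M = -8 + (-1)²/(2 + 4) = -8 + 1/6 = -8 + (⅙)*1 = -8 + ⅙ = -47/6 ≈ -7.8333)
d(X) = 77/6 (d(X) = 5 - 1*(-47/6) = 5 + 47/6 = 77/6)
(d(32) - 330)² = (77/6 - 330)² = (-1903/6)² = 3621409/36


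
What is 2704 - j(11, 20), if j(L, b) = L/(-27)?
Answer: 73019/27 ≈ 2704.4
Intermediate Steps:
j(L, b) = -L/27 (j(L, b) = L*(-1/27) = -L/27)
2704 - j(11, 20) = 2704 - (-1)*11/27 = 2704 - 1*(-11/27) = 2704 + 11/27 = 73019/27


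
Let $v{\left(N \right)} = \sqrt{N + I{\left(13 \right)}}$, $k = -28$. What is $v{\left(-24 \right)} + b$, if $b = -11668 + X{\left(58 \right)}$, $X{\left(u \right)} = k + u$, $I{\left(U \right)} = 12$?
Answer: $-11638 + 2 i \sqrt{3} \approx -11638.0 + 3.4641 i$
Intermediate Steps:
$v{\left(N \right)} = \sqrt{12 + N}$ ($v{\left(N \right)} = \sqrt{N + 12} = \sqrt{12 + N}$)
$X{\left(u \right)} = -28 + u$
$b = -11638$ ($b = -11668 + \left(-28 + 58\right) = -11668 + 30 = -11638$)
$v{\left(-24 \right)} + b = \sqrt{12 - 24} - 11638 = \sqrt{-12} - 11638 = 2 i \sqrt{3} - 11638 = -11638 + 2 i \sqrt{3}$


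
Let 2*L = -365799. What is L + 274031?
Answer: 182263/2 ≈ 91132.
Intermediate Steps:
L = -365799/2 (L = (½)*(-365799) = -365799/2 ≈ -1.8290e+5)
L + 274031 = -365799/2 + 274031 = 182263/2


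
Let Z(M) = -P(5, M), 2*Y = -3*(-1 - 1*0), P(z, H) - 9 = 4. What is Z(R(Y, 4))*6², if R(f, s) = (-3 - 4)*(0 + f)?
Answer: -468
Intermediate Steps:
P(z, H) = 13 (P(z, H) = 9 + 4 = 13)
Y = 3/2 (Y = (-3*(-1 - 1*0))/2 = (-3*(-1 + 0))/2 = (-3*(-1))/2 = (½)*3 = 3/2 ≈ 1.5000)
R(f, s) = -7*f
Z(M) = -13 (Z(M) = -1*13 = -13)
Z(R(Y, 4))*6² = -13*6² = -13*36 = -468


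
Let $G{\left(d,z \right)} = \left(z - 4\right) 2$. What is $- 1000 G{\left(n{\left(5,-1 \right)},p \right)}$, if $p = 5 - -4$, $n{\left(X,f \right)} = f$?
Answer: $-10000$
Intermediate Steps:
$p = 9$ ($p = 5 + 4 = 9$)
$G{\left(d,z \right)} = -8 + 2 z$ ($G{\left(d,z \right)} = \left(-4 + z\right) 2 = -8 + 2 z$)
$- 1000 G{\left(n{\left(5,-1 \right)},p \right)} = - 1000 \left(-8 + 2 \cdot 9\right) = - 1000 \left(-8 + 18\right) = \left(-1000\right) 10 = -10000$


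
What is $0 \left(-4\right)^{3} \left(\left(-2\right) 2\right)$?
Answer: $0$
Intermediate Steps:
$0 \left(-4\right)^{3} \left(\left(-2\right) 2\right) = 0 \left(-64\right) \left(-4\right) = 0 \left(-4\right) = 0$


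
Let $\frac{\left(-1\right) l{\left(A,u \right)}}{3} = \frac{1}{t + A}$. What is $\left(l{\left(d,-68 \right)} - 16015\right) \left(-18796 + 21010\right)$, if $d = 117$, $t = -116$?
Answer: $-35463852$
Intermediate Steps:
$l{\left(A,u \right)} = - \frac{3}{-116 + A}$
$\left(l{\left(d,-68 \right)} - 16015\right) \left(-18796 + 21010\right) = \left(- \frac{3}{-116 + 117} - 16015\right) \left(-18796 + 21010\right) = \left(- \frac{3}{1} - 16015\right) 2214 = \left(\left(-3\right) 1 - 16015\right) 2214 = \left(-3 - 16015\right) 2214 = \left(-16018\right) 2214 = -35463852$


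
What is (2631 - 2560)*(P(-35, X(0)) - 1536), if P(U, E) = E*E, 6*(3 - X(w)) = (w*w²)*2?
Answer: -108417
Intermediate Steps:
X(w) = 3 - w³/3 (X(w) = 3 - w*w²*2/6 = 3 - w³*2/6 = 3 - w³/3)
P(U, E) = E²
(2631 - 2560)*(P(-35, X(0)) - 1536) = (2631 - 2560)*((3 - ⅓*0³)² - 1536) = 71*((3 - ⅓*0)² - 1536) = 71*((3 + 0)² - 1536) = 71*(3² - 1536) = 71*(9 - 1536) = 71*(-1527) = -108417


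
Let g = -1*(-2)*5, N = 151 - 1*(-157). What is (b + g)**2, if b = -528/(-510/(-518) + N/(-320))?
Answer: 119587128648100/208849 ≈ 5.7260e+8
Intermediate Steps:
N = 308 (N = 151 + 157 = 308)
g = 10 (g = 2*5 = 10)
b = -10940160/457 (b = -528/(-510/(-518) + 308/(-320)) = -528/(-510*(-1/518) + 308*(-1/320)) = -528/(255/259 - 77/80) = -528/457/20720 = -528*20720/457 = -10940160/457 ≈ -23939.)
(b + g)**2 = (-10940160/457 + 10)**2 = (-10935590/457)**2 = 119587128648100/208849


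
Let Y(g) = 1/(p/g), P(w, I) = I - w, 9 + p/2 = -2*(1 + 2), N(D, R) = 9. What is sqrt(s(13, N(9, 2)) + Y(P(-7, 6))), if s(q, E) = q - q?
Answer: I*sqrt(390)/30 ≈ 0.65828*I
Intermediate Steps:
p = -30 (p = -18 + 2*(-2*(1 + 2)) = -18 + 2*(-2*3) = -18 + 2*(-6) = -18 - 12 = -30)
s(q, E) = 0
Y(g) = -g/30 (Y(g) = 1/(-30/g) = -g/30)
sqrt(s(13, N(9, 2)) + Y(P(-7, 6))) = sqrt(0 - (6 - 1*(-7))/30) = sqrt(0 - (6 + 7)/30) = sqrt(0 - 1/30*13) = sqrt(0 - 13/30) = sqrt(-13/30) = I*sqrt(390)/30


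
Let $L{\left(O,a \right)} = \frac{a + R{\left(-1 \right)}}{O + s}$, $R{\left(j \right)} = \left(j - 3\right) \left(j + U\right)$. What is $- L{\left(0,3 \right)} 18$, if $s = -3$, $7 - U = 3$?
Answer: $-54$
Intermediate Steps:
$U = 4$ ($U = 7 - 3 = 4$)
$R{\left(j \right)} = \left(-3 + j\right) \left(4 + j\right)$ ($R{\left(j \right)} = \left(j - 3\right) \left(j + 4\right) = \left(-3 + j\right) \left(4 + j\right)$)
$L{\left(O,a \right)} = \frac{-12 + a}{-3 + O}$ ($L{\left(O,a \right)} = \frac{a - \left(13 - 1\right)}{O - 3} = \frac{a - 12}{-3 + O} = \frac{-12 + a}{-3 + O}$)
$- L{\left(0,3 \right)} 18 = - \frac{-12 + 3}{-3 + 0} \cdot 18 = - \frac{1}{-3} \left(-9\right) 18 = - \left(- \frac{1}{3}\right) \left(-9\right) 18 = - 3 \cdot 18 = \left(-1\right) 54 = -54$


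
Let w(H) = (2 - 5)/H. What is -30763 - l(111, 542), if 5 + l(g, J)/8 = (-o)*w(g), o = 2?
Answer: -1136767/37 ≈ -30723.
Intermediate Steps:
w(H) = -3/H
l(g, J) = -40 + 48/g (l(g, J) = -40 + 8*((-1*2)*(-3/g)) = -40 + 8*(-(-6)/g) = -40 + 8*(6/g) = -40 + 48/g)
-30763 - l(111, 542) = -30763 - (-40 + 48/111) = -30763 - (-40 + 48*(1/111)) = -30763 - (-40 + 16/37) = -30763 - 1*(-1464/37) = -30763 + 1464/37 = -1136767/37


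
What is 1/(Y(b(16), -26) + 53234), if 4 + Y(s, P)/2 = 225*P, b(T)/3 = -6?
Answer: 1/41526 ≈ 2.4081e-5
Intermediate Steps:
b(T) = -18 (b(T) = 3*(-6) = -18)
Y(s, P) = -8 + 450*P (Y(s, P) = -8 + 2*(225*P) = -8 + 450*P)
1/(Y(b(16), -26) + 53234) = 1/((-8 + 450*(-26)) + 53234) = 1/((-8 - 11700) + 53234) = 1/(-11708 + 53234) = 1/41526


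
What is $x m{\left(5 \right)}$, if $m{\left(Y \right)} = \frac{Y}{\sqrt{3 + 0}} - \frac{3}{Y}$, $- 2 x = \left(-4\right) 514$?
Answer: $- \frac{3084}{5} + \frac{5140 \sqrt{3}}{3} \approx 2350.8$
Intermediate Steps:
$x = 1028$ ($x = - \frac{\left(-4\right) 514}{2} = \left(- \frac{1}{2}\right) \left(-2056\right) = 1028$)
$m{\left(Y \right)} = - \frac{3}{Y} + \frac{Y \sqrt{3}}{3}$ ($m{\left(Y \right)} = \frac{Y}{\sqrt{3}} - \frac{3}{Y} = Y \frac{\sqrt{3}}{3} - \frac{3}{Y} = \frac{Y \sqrt{3}}{3} - \frac{3}{Y} = - \frac{3}{Y} + \frac{Y \sqrt{3}}{3}$)
$x m{\left(5 \right)} = 1028 \left(- \frac{3}{5} + \frac{1}{3} \cdot 5 \sqrt{3}\right) = 1028 \left(\left(-3\right) \frac{1}{5} + \frac{5 \sqrt{3}}{3}\right) = 1028 \left(- \frac{3}{5} + \frac{5 \sqrt{3}}{3}\right) = - \frac{3084}{5} + \frac{5140 \sqrt{3}}{3}$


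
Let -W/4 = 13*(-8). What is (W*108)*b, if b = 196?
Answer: 8805888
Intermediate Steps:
W = 416 (W = -52*(-8) = -4*(-104) = 416)
(W*108)*b = (416*108)*196 = 44928*196 = 8805888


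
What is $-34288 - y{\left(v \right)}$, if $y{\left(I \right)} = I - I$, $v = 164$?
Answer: $-34288$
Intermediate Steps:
$y{\left(I \right)} = 0$
$-34288 - y{\left(v \right)} = -34288 - 0 = -34288 + 0 = -34288$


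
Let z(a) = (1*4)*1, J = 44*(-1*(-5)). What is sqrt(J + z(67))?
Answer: 4*sqrt(14) ≈ 14.967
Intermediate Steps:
J = 220 (J = 44*5 = 220)
z(a) = 4 (z(a) = 4*1 = 4)
sqrt(J + z(67)) = sqrt(220 + 4) = sqrt(224) = 4*sqrt(14)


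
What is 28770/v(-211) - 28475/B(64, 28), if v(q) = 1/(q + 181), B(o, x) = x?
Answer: -24195275/28 ≈ -8.6412e+5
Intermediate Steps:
v(q) = 1/(181 + q)
28770/v(-211) - 28475/B(64, 28) = 28770/(1/(181 - 211)) - 28475/28 = 28770/(1/(-30)) - 28475*1/28 = 28770/(-1/30) - 28475/28 = 28770*(-30) - 28475/28 = -863100 - 28475/28 = -24195275/28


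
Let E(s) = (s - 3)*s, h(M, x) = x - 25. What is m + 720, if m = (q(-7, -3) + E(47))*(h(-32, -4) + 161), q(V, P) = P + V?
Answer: 272376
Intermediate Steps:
h(M, x) = -25 + x
E(s) = s*(-3 + s) (E(s) = (-3 + s)*s = s*(-3 + s))
m = 271656 (m = ((-3 - 7) + 47*(-3 + 47))*((-25 - 4) + 161) = (-10 + 47*44)*(-29 + 161) = (-10 + 2068)*132 = 2058*132 = 271656)
m + 720 = 271656 + 720 = 272376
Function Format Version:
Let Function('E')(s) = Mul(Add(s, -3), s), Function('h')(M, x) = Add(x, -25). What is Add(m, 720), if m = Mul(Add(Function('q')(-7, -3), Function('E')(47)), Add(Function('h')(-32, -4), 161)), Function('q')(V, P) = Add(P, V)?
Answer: 272376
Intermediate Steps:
Function('h')(M, x) = Add(-25, x)
Function('E')(s) = Mul(s, Add(-3, s)) (Function('E')(s) = Mul(Add(-3, s), s) = Mul(s, Add(-3, s)))
m = 271656 (m = Mul(Add(Add(-3, -7), Mul(47, Add(-3, 47))), Add(Add(-25, -4), 161)) = Mul(Add(-10, Mul(47, 44)), Add(-29, 161)) = Mul(Add(-10, 2068), 132) = Mul(2058, 132) = 271656)
Add(m, 720) = Add(271656, 720) = 272376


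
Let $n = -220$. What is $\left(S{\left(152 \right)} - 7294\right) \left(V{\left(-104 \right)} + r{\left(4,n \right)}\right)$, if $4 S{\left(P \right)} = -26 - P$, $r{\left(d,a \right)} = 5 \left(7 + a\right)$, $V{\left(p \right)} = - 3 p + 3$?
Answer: $5503875$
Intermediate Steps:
$V{\left(p \right)} = 3 - 3 p$
$r{\left(d,a \right)} = 35 + 5 a$
$S{\left(P \right)} = - \frac{13}{2} - \frac{P}{4}$ ($S{\left(P \right)} = \frac{-26 - P}{4} = - \frac{13}{2} - \frac{P}{4}$)
$\left(S{\left(152 \right)} - 7294\right) \left(V{\left(-104 \right)} + r{\left(4,n \right)}\right) = \left(\left(- \frac{13}{2} - 38\right) - 7294\right) \left(\left(3 - -312\right) + \left(35 + 5 \left(-220\right)\right)\right) = \left(\left(- \frac{13}{2} - 38\right) - 7294\right) \left(\left(3 + 312\right) + \left(35 - 1100\right)\right) = \left(- \frac{89}{2} - 7294\right) \left(315 - 1065\right) = \left(- \frac{14677}{2}\right) \left(-750\right) = 5503875$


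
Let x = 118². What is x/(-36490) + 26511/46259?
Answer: 161638037/843995455 ≈ 0.19152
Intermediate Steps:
x = 13924
x/(-36490) + 26511/46259 = 13924/(-36490) + 26511/46259 = 13924*(-1/36490) + 26511*(1/46259) = -6962/18245 + 26511/46259 = 161638037/843995455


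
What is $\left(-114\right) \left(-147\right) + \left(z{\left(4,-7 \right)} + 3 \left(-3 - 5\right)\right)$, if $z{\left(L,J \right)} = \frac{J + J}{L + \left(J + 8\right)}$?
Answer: $\frac{83656}{5} \approx 16731.0$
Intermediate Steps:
$z{\left(L,J \right)} = \frac{2 J}{8 + J + L}$ ($z{\left(L,J \right)} = \frac{2 J}{L + \left(8 + J\right)} = \frac{2 J}{8 + J + L}$)
$\left(-114\right) \left(-147\right) + \left(z{\left(4,-7 \right)} + 3 \left(-3 - 5\right)\right) = \left(-114\right) \left(-147\right) + \left(2 \left(-7\right) \frac{1}{8 - 7 + 4} + 3 \left(-3 - 5\right)\right) = 16758 + \left(2 \left(-7\right) \frac{1}{5} + 3 \left(-8\right)\right) = 16758 - \left(24 + 14 \cdot \frac{1}{5}\right) = 16758 - \frac{134}{5} = \frac{83656}{5}$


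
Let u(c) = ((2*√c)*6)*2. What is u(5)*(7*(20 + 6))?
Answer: 4368*√5 ≈ 9767.1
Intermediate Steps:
u(c) = 24*√c (u(c) = (12*√c)*2 = 24*√c)
u(5)*(7*(20 + 6)) = (24*√5)*(7*(20 + 6)) = (24*√5)*(7*26) = (24*√5)*182 = 4368*√5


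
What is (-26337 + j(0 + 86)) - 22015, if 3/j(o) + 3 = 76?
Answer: -3529693/73 ≈ -48352.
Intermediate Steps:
j(o) = 3/73 (j(o) = 3/(-3 + 76) = 3/73)
(-26337 + j(0 + 86)) - 22015 = (-26337 + 3/73) - 22015 = -1922598/73 - 22015 = -3529693/73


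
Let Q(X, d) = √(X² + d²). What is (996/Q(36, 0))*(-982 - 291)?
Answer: -105659/3 ≈ -35220.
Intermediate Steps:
(996/Q(36, 0))*(-982 - 291) = (996/(√(36² + 0²)))*(-982 - 291) = (996/(√(1296 + 0)))*(-1273) = (996/(√1296))*(-1273) = (996/36)*(-1273) = (996*(1/36))*(-1273) = (83/3)*(-1273) = -105659/3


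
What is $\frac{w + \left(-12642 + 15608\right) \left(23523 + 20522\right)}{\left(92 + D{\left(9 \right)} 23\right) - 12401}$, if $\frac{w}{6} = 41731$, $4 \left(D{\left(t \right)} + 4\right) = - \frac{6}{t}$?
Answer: $- \frac{785327136}{74429} \approx -10551.0$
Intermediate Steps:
$D{\left(t \right)} = -4 - \frac{3}{2 t}$ ($D{\left(t \right)} = -4 + \frac{\left(-6\right) \frac{1}{t}}{4} = -4 - \frac{3}{2 t}$)
$w = 250386$ ($w = 6 \cdot 41731 = 250386$)
$\frac{w + \left(-12642 + 15608\right) \left(23523 + 20522\right)}{\left(92 + D{\left(9 \right)} 23\right) - 12401} = \frac{250386 + \left(-12642 + 15608\right) \left(23523 + 20522\right)}{\left(92 + \left(-4 - \frac{3}{2 \cdot 9}\right) 23\right) - 12401} = \frac{250386 + 2966 \cdot 44045}{\left(92 + \left(-4 - \frac{1}{6}\right) 23\right) - 12401} = \frac{250386 + 130637470}{\left(92 + \left(-4 - \frac{1}{6}\right) 23\right) - 12401} = \frac{130887856}{\left(92 - \frac{575}{6}\right) - 12401} = \frac{130887856}{- \frac{23}{6} - 12401} = \frac{130887856}{- \frac{74429}{6}} = 130887856 \left(- \frac{6}{74429}\right) = - \frac{785327136}{74429}$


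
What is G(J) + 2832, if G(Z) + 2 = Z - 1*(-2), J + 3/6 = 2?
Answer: 5667/2 ≈ 2833.5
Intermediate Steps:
J = 3/2 (J = -½ + 2 = 3/2 ≈ 1.5000)
G(Z) = Z (G(Z) = -2 + (Z - 1*(-2)) = -2 + (Z + 2) = -2 + (2 + Z) = Z)
G(J) + 2832 = 3/2 + 2832 = 5667/2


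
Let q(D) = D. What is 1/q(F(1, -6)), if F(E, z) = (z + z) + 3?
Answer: -⅑ ≈ -0.11111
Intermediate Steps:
F(E, z) = 3 + 2*z (F(E, z) = 2*z + 3 = 3 + 2*z)
1/q(F(1, -6)) = 1/(3 + 2*(-6)) = 1/(3 - 12) = 1/(-9) = -⅑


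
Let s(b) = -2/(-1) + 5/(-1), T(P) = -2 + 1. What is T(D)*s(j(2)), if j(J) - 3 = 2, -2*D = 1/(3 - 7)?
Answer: 3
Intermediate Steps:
D = ⅛ (D = -1/(2*(3 - 7)) = -½/(-4) = -½*(-¼) = ⅛ ≈ 0.12500)
T(P) = -1
j(J) = 5 (j(J) = 3 + 2 = 5)
s(b) = -3 (s(b) = -2*(-1) + 5*(-1) = 2 - 5 = -3)
T(D)*s(j(2)) = -1*(-3) = 3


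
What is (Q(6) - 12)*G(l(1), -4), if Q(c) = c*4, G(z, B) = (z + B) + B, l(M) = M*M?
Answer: -84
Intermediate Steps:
l(M) = M²
G(z, B) = z + 2*B (G(z, B) = (B + z) + B = z + 2*B)
Q(c) = 4*c
(Q(6) - 12)*G(l(1), -4) = (4*6 - 12)*(1² + 2*(-4)) = (24 - 12)*(1 - 8) = 12*(-7) = -84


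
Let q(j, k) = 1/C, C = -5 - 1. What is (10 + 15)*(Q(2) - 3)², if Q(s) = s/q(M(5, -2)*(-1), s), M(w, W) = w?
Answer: 5625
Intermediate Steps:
C = -6
q(j, k) = -⅙ (q(j, k) = 1/(-6) = -⅙)
Q(s) = -6*s (Q(s) = s/(-⅙) = s*(-6) = -6*s)
(10 + 15)*(Q(2) - 3)² = (10 + 15)*(-6*2 - 3)² = 25*(-12 - 3)² = 25*(-15)² = 25*225 = 5625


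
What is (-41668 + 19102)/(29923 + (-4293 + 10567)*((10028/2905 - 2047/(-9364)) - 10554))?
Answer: 306924904860/899894732249731 ≈ 0.00034107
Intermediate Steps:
(-41668 + 19102)/(29923 + (-4293 + 10567)*((10028/2905 - 2047/(-9364)) - 10554)) = -22566/(29923 + 6274*((10028*(1/2905) - 2047*(-1/9364)) - 10554)) = -22566/(29923 + 6274*((10028/2905 + 2047/9364) - 10554)) = -22566/(29923 + 6274*(99848727/27202420 - 10554)) = -22566/(29923 + 6274*(-286994491953/27202420)) = -22566/(29923 - 900301721256561/13601210) = -22566/(-899894732249731/13601210) = -22566*(-13601210/899894732249731) = 306924904860/899894732249731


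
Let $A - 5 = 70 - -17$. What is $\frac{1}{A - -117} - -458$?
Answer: $\frac{95723}{209} \approx 458.0$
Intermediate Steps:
$A = 92$ ($A = 5 + \left(70 - -17\right) = 5 + \left(70 + 17\right) = 5 + 87 = 92$)
$\frac{1}{A - -117} - -458 = \frac{1}{92 - -117} - -458 = \frac{1}{92 + 117} + 458 = \frac{1}{209} + 458 = \frac{95723}{209}$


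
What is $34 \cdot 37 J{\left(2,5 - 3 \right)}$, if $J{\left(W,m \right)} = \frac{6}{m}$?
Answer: $3774$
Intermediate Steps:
$34 \cdot 37 J{\left(2,5 - 3 \right)} = 34 \cdot 37 \frac{6}{5 - 3} = 1258 \frac{6}{5 - 3} = 1258 \cdot \frac{6}{2} = 1258 \cdot 6 \cdot \frac{1}{2} = 1258 \cdot 3 = 3774$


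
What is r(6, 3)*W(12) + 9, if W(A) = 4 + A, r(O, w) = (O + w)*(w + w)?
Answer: 873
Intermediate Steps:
r(O, w) = 2*w*(O + w) (r(O, w) = (O + w)*(2*w) = 2*w*(O + w))
r(6, 3)*W(12) + 9 = (2*3*(6 + 3))*(4 + 12) + 9 = (2*3*9)*16 + 9 = 54*16 + 9 = 864 + 9 = 873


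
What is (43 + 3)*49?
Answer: 2254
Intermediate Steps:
(43 + 3)*49 = 46*49 = 2254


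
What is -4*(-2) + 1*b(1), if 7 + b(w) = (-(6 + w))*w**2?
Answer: -6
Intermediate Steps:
b(w) = -7 + w**2*(-6 - w) (b(w) = -7 + (-(6 + w))*w**2 = -7 + (-6 - w)*w**2 = -7 + w**2*(-6 - w))
-4*(-2) + 1*b(1) = -4*(-2) + 1*(-7 - 1*1**3 - 6*1**2) = 8 + 1*(-7 - 1*1 - 6*1) = 8 + 1*(-7 - 1 - 6) = 8 + 1*(-14) = 8 - 14 = -6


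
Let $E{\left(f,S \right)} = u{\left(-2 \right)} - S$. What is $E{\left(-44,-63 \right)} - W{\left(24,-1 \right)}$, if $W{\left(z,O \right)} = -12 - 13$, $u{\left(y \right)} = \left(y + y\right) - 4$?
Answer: $80$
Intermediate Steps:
$u{\left(y \right)} = -4 + 2 y$ ($u{\left(y \right)} = 2 y - 4 = -4 + 2 y$)
$E{\left(f,S \right)} = -8 - S$ ($E{\left(f,S \right)} = \left(-4 + 2 \left(-2\right)\right) - S = \left(-4 - 4\right) - S = -8 - S$)
$W{\left(z,O \right)} = -25$ ($W{\left(z,O \right)} = -12 - 13 = -25$)
$E{\left(-44,-63 \right)} - W{\left(24,-1 \right)} = \left(-8 - -63\right) - -25 = \left(-8 + 63\right) + 25 = 55 + 25 = 80$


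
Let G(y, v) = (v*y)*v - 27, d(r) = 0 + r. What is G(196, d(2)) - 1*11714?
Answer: -10957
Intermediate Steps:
d(r) = r
G(y, v) = -27 + y*v² (G(y, v) = y*v² - 27 = -27 + y*v²)
G(196, d(2)) - 1*11714 = (-27 + 196*2²) - 1*11714 = (-27 + 196*4) - 11714 = (-27 + 784) - 11714 = 757 - 11714 = -10957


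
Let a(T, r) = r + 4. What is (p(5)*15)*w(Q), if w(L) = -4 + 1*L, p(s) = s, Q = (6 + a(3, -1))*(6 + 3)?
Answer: 5775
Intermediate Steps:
a(T, r) = 4 + r
Q = 81 (Q = (6 + (4 - 1))*(6 + 3) = (6 + 3)*9 = 9*9 = 81)
w(L) = -4 + L
(p(5)*15)*w(Q) = (5*15)*(-4 + 81) = 75*77 = 5775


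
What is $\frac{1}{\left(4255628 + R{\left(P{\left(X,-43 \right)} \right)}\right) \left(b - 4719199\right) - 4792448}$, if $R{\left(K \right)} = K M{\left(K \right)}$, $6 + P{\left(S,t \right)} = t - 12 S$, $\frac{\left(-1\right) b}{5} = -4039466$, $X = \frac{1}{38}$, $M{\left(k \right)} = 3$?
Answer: $\frac{19}{1251470585671339} \approx 1.5182 \cdot 10^{-14}$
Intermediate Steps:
$X = \frac{1}{38} \approx 0.026316$
$b = 20197330$ ($b = \left(-5\right) \left(-4039466\right) = 20197330$)
$P{\left(S,t \right)} = -6 + t - 12 S$ ($P{\left(S,t \right)} = -6 - \left(- t + 12 S\right) = -6 + t - 12 S$)
$R{\left(K \right)} = 3 K$ ($R{\left(K \right)} = K 3 = 3 K$)
$\frac{1}{\left(4255628 + R{\left(P{\left(X,-43 \right)} \right)}\right) \left(b - 4719199\right) - 4792448} = \frac{1}{\left(4255628 + 3 \left(-6 - 43 - \frac{6}{19}\right)\right) \left(20197330 - 4719199\right) - 4792448} = \frac{1}{\left(4255628 + 3 \left(-6 - 43 - \frac{6}{19}\right)\right) 15478131 - 4792448} = \frac{1}{\left(4255628 + 3 \left(- \frac{937}{19}\right)\right) 15478131 - 4792448} = \frac{1}{\left(4255628 - \frac{2811}{19}\right) 15478131 - 4792448} = \frac{1}{\frac{80854121}{19} \cdot 15478131 - 4792448} = \frac{1}{\frac{1251470676727851}{19} - 4792448} = \frac{1}{\frac{1251470585671339}{19}} = \frac{19}{1251470585671339}$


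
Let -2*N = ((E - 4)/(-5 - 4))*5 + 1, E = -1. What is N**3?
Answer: -4913/729 ≈ -6.7394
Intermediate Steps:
N = -17/9 (N = -(((-1 - 4)/(-5 - 4))*5 + 1)/2 = -(-5/(-9)*5 + 1)/2 = -(-5*(-1/9)*5 + 1)/2 = -((5/9)*5 + 1)/2 = -(25/9 + 1)/2 = -1/2*34/9 = -17/9 ≈ -1.8889)
N**3 = (-17/9)**3 = -4913/729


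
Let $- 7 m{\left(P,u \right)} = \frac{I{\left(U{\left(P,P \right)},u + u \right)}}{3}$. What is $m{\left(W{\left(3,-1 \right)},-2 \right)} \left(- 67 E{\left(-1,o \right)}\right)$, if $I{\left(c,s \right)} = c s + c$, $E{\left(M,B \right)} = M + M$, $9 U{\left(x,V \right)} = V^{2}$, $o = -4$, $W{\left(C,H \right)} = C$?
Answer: $\frac{134}{7} \approx 19.143$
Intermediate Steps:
$U{\left(x,V \right)} = \frac{V^{2}}{9}$
$E{\left(M,B \right)} = 2 M$
$I{\left(c,s \right)} = c + c s$
$m{\left(P,u \right)} = - \frac{P^{2} \left(1 + 2 u\right)}{189}$ ($m{\left(P,u \right)} = - \frac{\frac{P^{2}}{9} \left(1 + \left(u + u\right)\right) \frac{1}{3}}{7} = - \frac{\frac{P^{2}}{9} \left(1 + 2 u\right) \frac{1}{3}}{7} = - \frac{\frac{P^{2} \left(1 + 2 u\right)}{9} \cdot \frac{1}{3}}{7} = - \frac{\frac{1}{27} P^{2} \left(1 + 2 u\right)}{7} = - \frac{P^{2} \left(1 + 2 u\right)}{189}$)
$m{\left(W{\left(3,-1 \right)},-2 \right)} \left(- 67 E{\left(-1,o \right)}\right) = \frac{3^{2} \left(-1 - -4\right)}{189} \left(- 67 \cdot 2 \left(-1\right)\right) = \frac{1}{189} \cdot 9 \left(-1 + 4\right) \left(\left(-67\right) \left(-2\right)\right) = \frac{1}{189} \cdot 9 \cdot 3 \cdot 134 = \frac{1}{7} \cdot 134 = \frac{134}{7}$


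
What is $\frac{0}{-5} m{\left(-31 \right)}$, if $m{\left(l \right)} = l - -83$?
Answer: $0$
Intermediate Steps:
$m{\left(l \right)} = 83 + l$ ($m{\left(l \right)} = l + 83 = 83 + l$)
$\frac{0}{-5} m{\left(-31 \right)} = \frac{0}{-5} \left(83 - 31\right) = 0 \left(- \frac{1}{5}\right) 52 = 0 \cdot 52 = 0$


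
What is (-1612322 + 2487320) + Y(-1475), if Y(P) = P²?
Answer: 3050623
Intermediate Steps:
(-1612322 + 2487320) + Y(-1475) = (-1612322 + 2487320) + (-1475)² = 874998 + 2175625 = 3050623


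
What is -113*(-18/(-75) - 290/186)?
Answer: 346571/2325 ≈ 149.06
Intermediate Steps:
-113*(-18/(-75) - 290/186) = -113*(-18*(-1/75) - 290*1/186) = -113*(6/25 - 145/93) = -113*(-3067/2325) = 346571/2325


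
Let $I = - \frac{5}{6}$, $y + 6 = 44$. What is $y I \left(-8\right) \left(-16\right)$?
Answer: $- \frac{12160}{3} \approx -4053.3$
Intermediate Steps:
$y = 38$ ($y = -6 + 44 = 38$)
$I = - \frac{5}{6}$ ($I = \left(-5\right) \frac{1}{6} = - \frac{5}{6} \approx -0.83333$)
$y I \left(-8\right) \left(-16\right) = 38 \left(\left(- \frac{5}{6}\right) \left(-8\right)\right) \left(-16\right) = 38 \cdot \frac{20}{3} \left(-16\right) = \frac{760}{3} \left(-16\right) = - \frac{12160}{3}$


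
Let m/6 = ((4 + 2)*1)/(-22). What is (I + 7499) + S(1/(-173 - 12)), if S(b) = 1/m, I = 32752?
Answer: 724507/18 ≈ 40250.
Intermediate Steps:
m = -18/11 (m = 6*(((4 + 2)*1)/(-22)) = 6*((6*1)*(-1/22)) = 6*(6*(-1/22)) = 6*(-3/11) = -18/11 ≈ -1.6364)
S(b) = -11/18 (S(b) = 1/(-18/11) = -11/18)
(I + 7499) + S(1/(-173 - 12)) = (32752 + 7499) - 11/18 = 40251 - 11/18 = 724507/18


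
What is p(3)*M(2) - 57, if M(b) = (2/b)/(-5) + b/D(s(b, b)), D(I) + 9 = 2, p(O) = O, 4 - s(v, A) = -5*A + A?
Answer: -2046/35 ≈ -58.457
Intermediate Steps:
s(v, A) = 4 + 4*A (s(v, A) = 4 - (-5*A + A) = 4 - (-4)*A = 4 + 4*A)
D(I) = -7 (D(I) = -9 + 2 = -7)
M(b) = -2/(5*b) - b/7 (M(b) = (2/b)/(-5) + b/(-7) = (2/b)*(-1/5) + b*(-1/7) = -2/(5*b) - b/7)
p(3)*M(2) - 57 = 3*(-2/5/2 - 1/7*2) - 57 = 3*(-2/5*1/2 - 2/7) - 57 = 3*(-1/5 - 2/7) - 57 = 3*(-17/35) - 57 = -51/35 - 57 = -2046/35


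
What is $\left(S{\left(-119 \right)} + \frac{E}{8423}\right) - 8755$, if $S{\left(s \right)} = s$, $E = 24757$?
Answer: $- \frac{74720945}{8423} \approx -8871.1$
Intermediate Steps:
$\left(S{\left(-119 \right)} + \frac{E}{8423}\right) - 8755 = \left(-119 + \frac{24757}{8423}\right) - 8755 = - \frac{977580}{8423} - 8755 = - \frac{74720945}{8423}$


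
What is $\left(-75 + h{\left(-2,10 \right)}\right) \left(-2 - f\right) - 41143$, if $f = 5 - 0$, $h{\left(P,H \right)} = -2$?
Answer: $-40604$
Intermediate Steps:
$f = 5$ ($f = 5 + 0 = 5$)
$\left(-75 + h{\left(-2,10 \right)}\right) \left(-2 - f\right) - 41143 = \left(-75 - 2\right) \left(-2 - 5\right) - 41143 = - 77 \left(-2 - 5\right) - 41143 = \left(-77\right) \left(-7\right) - 41143 = 539 - 41143 = -40604$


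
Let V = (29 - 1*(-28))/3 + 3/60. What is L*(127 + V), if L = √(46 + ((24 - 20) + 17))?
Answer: 2921*√67/20 ≈ 1195.5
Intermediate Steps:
L = √67 (L = √(46 + (4 + 17)) = √(46 + 21) = √67 ≈ 8.1853)
V = 381/20 (V = (29 + 28)*(⅓) + 3*(1/60) = 57*(⅓) + 1/20 = 19 + 1/20 = 381/20 ≈ 19.050)
L*(127 + V) = √67*(127 + 381/20) = √67*(2921/20) = 2921*√67/20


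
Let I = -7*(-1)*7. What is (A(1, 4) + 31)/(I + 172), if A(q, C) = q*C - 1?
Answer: 2/13 ≈ 0.15385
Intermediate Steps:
A(q, C) = -1 + C*q (A(q, C) = C*q - 1 = -1 + C*q)
I = 49 (I = 7*7 = 49)
(A(1, 4) + 31)/(I + 172) = ((-1 + 4*1) + 31)/(49 + 172) = ((-1 + 4) + 31)/221 = (3 + 31)*(1/221) = 34*(1/221) = 2/13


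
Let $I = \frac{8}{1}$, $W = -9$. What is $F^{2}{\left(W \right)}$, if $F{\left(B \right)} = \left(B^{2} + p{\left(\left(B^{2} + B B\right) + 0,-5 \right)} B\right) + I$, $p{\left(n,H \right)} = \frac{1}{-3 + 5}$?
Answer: $\frac{28561}{4} \approx 7140.3$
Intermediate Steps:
$I = 8$ ($I = 8 \cdot 1 = 8$)
$p{\left(n,H \right)} = \frac{1}{2}$
$F{\left(B \right)} = 8 + B^{2} + \frac{B}{2}$ ($F{\left(B \right)} = \left(B^{2} + \frac{B}{2}\right) + 8 = 8 + B^{2} + \frac{B}{2}$)
$F^{2}{\left(W \right)} = \left(8 + \left(-9\right)^{2} + \frac{1}{2} \left(-9\right)\right)^{2} = \left(8 + 81 - \frac{9}{2}\right)^{2} = \left(\frac{169}{2}\right)^{2} = \frac{28561}{4}$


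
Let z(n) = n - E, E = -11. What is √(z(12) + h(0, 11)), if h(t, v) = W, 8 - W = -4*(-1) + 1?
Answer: √26 ≈ 5.0990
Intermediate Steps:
z(n) = 11 + n (z(n) = n - 1*(-11) = n + 11 = 11 + n)
W = 3 (W = 8 - (-4*(-1) + 1) = 8 - (4 + 1) = 8 - 1*5 = 8 - 5 = 3)
h(t, v) = 3
√(z(12) + h(0, 11)) = √((11 + 12) + 3) = √(23 + 3) = √26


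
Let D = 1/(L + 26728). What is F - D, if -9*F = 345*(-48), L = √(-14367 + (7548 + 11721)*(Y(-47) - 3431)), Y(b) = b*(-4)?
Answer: 714738527196/388444859 + I*√62503734/776889718 ≈ 1840.0 + 1.0176e-5*I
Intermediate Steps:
Y(b) = -4*b
L = I*√62503734 (L = √(-14367 + (7548 + 11721)*(-4*(-47) - 3431)) = √(-14367 + 19269*(188 - 3431)) = √(-14367 + 19269*(-3243)) = √(-14367 - 62489367) = √(-62503734) = I*√62503734 ≈ 7905.9*I)
D = 1/(26728 + I*√62503734) (D = 1/(I*√62503734 + 26728) = 1/(26728 + I*√62503734) ≈ 3.4404e-5 - 1.0176e-5*I)
F = 1840 (F = -115*(-48)/3 = -⅑*(-16560) = 1840)
F - D = 1840 - (13364/388444859 - I*√62503734/776889718) = 1840 + (-13364/388444859 + I*√62503734/776889718) = 714738527196/388444859 + I*√62503734/776889718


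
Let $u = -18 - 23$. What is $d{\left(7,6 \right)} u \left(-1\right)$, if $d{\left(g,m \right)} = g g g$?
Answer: $14063$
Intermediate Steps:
$u = -41$
$d{\left(g,m \right)} = g^{3}$ ($d{\left(g,m \right)} = g^{2} g = g^{3}$)
$d{\left(7,6 \right)} u \left(-1\right) = 7^{3} \left(-41\right) \left(-1\right) = 343 \left(-41\right) \left(-1\right) = \left(-14063\right) \left(-1\right) = 14063$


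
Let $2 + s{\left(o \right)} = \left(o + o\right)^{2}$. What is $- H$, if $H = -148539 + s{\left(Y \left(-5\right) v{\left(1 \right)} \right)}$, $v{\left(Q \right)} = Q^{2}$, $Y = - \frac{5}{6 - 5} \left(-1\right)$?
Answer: $146041$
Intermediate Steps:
$Y = 5$ ($Y = - \frac{5}{6 - 5} \left(-1\right) = - \frac{5}{1} \left(-1\right) = \left(-5\right) 1 \left(-1\right) = \left(-5\right) \left(-1\right) = 5$)
$s{\left(o \right)} = -2 + 4 o^{2}$ ($s{\left(o \right)} = -2 + \left(o + o\right)^{2} = -2 + \left(2 o\right)^{2} = -2 + 4 o^{2}$)
$H = -146041$ ($H = -148539 - \left(2 - 4 \left(5 \left(-5\right) 1^{2}\right)^{2}\right) = -148539 - \left(2 - 4 \left(\left(-25\right) 1\right)^{2}\right) = -148539 - \left(2 - 4 \left(-25\right)^{2}\right) = -148539 + \left(-2 + 4 \cdot 625\right) = -148539 + \left(-2 + 2500\right) = -148539 + 2498 = -146041$)
$- H = \left(-1\right) \left(-146041\right) = 146041$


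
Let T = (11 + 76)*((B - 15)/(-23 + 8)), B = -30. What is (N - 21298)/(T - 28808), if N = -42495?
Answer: 63793/28547 ≈ 2.2347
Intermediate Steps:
T = 261 (T = (11 + 76)*((-30 - 15)/(-23 + 8)) = 87*(-45/(-15)) = 87*(-45*(-1/15)) = 87*3 = 261)
(N - 21298)/(T - 28808) = (-42495 - 21298)/(261 - 28808) = -63793/(-28547) = -63793*(-1/28547) = 63793/28547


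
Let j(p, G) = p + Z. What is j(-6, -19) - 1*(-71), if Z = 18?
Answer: 83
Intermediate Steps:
j(p, G) = 18 + p (j(p, G) = p + 18 = 18 + p)
j(-6, -19) - 1*(-71) = (18 - 6) - 1*(-71) = 12 + 71 = 83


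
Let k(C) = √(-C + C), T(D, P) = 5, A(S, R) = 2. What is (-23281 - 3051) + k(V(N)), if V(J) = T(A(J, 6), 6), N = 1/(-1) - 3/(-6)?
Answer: -26332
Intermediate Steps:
N = -½ (N = 1*(-1) - 3*(-⅙) = -1 + ½ = -½ ≈ -0.50000)
V(J) = 5
k(C) = 0 (k(C) = √0 = 0)
(-23281 - 3051) + k(V(N)) = (-23281 - 3051) + 0 = -26332 + 0 = -26332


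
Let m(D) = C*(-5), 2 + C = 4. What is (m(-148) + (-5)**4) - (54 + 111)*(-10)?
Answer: 2265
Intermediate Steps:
C = 2 (C = -2 + 4 = 2)
m(D) = -10 (m(D) = 2*(-5) = -10)
(m(-148) + (-5)**4) - (54 + 111)*(-10) = (-10 + (-5)**4) - (54 + 111)*(-10) = (-10 + 625) - 165*(-10) = 615 - 1*(-1650) = 615 + 1650 = 2265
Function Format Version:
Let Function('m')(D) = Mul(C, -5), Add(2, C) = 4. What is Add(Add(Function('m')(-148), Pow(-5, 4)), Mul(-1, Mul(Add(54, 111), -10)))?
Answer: 2265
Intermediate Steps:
C = 2 (C = Add(-2, 4) = 2)
Function('m')(D) = -10 (Function('m')(D) = Mul(2, -5) = -10)
Add(Add(Function('m')(-148), Pow(-5, 4)), Mul(-1, Mul(Add(54, 111), -10))) = Add(Add(-10, Pow(-5, 4)), Mul(-1, Mul(Add(54, 111), -10))) = Add(Add(-10, 625), Mul(-1, Mul(165, -10))) = Add(615, Mul(-1, -1650)) = Add(615, 1650) = 2265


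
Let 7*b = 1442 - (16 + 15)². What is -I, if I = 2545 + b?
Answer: -18296/7 ≈ -2613.7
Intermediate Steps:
b = 481/7 (b = (1442 - (16 + 15)²)/7 = (1442 - 1*31²)/7 = (1442 - 1*961)/7 = (1442 - 961)/7 = (⅐)*481 = 481/7 ≈ 68.714)
I = 18296/7 (I = 2545 + 481/7 = 18296/7 ≈ 2613.7)
-I = -1*18296/7 = -18296/7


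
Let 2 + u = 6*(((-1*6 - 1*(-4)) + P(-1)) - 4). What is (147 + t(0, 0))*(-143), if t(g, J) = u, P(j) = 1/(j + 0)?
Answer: -14729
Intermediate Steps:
P(j) = 1/j
u = -44 (u = -2 + 6*(((-1*6 - 1*(-4)) + 1/(-1)) - 4) = -2 + 6*(((-6 + 4) - 1) - 4) = -2 + 6*((-2 - 1) - 4) = -2 + 6*(-3 - 4) = -2 + 6*(-7) = -2 - 42 = -44)
t(g, J) = -44
(147 + t(0, 0))*(-143) = (147 - 44)*(-143) = 103*(-143) = -14729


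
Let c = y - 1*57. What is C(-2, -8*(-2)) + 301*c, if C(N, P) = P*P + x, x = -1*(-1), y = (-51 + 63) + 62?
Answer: 5374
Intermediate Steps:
y = 74 (y = 12 + 62 = 74)
x = 1
C(N, P) = 1 + P² (C(N, P) = P*P + 1 = P² + 1 = 1 + P²)
c = 17 (c = 74 - 1*57 = 74 - 57 = 17)
C(-2, -8*(-2)) + 301*c = (1 + (-8*(-2))²) + 301*17 = (1 + 16²) + 5117 = (1 + 256) + 5117 = 257 + 5117 = 5374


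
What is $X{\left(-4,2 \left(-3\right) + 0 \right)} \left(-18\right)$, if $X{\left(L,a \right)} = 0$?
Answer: $0$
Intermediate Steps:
$X{\left(-4,2 \left(-3\right) + 0 \right)} \left(-18\right) = 0 \left(-18\right) = 0$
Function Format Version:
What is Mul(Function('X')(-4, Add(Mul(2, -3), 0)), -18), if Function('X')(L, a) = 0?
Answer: 0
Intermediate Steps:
Mul(Function('X')(-4, Add(Mul(2, -3), 0)), -18) = Mul(0, -18) = 0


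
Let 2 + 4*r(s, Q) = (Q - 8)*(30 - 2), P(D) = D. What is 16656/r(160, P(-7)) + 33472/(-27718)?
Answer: -465202304/2924249 ≈ -159.08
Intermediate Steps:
r(s, Q) = -113/2 + 7*Q (r(s, Q) = -½ + ((Q - 8)*(30 - 2))/4 = -½ + ((-8 + Q)*28)/4 = -½ + (-224 + 28*Q)/4 = -½ + (-56 + 7*Q) = -113/2 + 7*Q)
16656/r(160, P(-7)) + 33472/(-27718) = 16656/(-113/2 + 7*(-7)) + 33472/(-27718) = 16656/(-113/2 - 49) + 33472*(-1/27718) = 16656/(-211/2) - 16736/13859 = 16656*(-2/211) - 16736/13859 = -33312/211 - 16736/13859 = -465202304/2924249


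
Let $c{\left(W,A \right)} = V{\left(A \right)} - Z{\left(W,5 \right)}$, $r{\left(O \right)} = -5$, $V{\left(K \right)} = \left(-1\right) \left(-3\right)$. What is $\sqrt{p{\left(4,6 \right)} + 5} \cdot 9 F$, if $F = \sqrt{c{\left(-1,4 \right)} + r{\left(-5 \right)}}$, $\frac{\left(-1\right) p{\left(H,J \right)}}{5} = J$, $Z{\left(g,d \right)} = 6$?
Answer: $- 90 \sqrt{2} \approx -127.28$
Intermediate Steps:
$V{\left(K \right)} = 3$
$p{\left(H,J \right)} = - 5 J$
$c{\left(W,A \right)} = -3$ ($c{\left(W,A \right)} = 3 - 6 = -3$)
$F = 2 i \sqrt{2}$ ($F = \sqrt{-3 - 5} = \sqrt{-8} = 2 i \sqrt{2} \approx 2.8284 i$)
$\sqrt{p{\left(4,6 \right)} + 5} \cdot 9 F = \sqrt{\left(-5\right) 6 + 5} \cdot 9 \cdot 2 i \sqrt{2} = \sqrt{-30 + 5} \cdot 9 \cdot 2 i \sqrt{2} = \sqrt{-25} \cdot 9 \cdot 2 i \sqrt{2} = 5 i 9 \cdot 2 i \sqrt{2} = 45 i 2 i \sqrt{2} = - 90 \sqrt{2}$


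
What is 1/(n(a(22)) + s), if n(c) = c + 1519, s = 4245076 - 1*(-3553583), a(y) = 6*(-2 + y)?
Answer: 1/7800298 ≈ 1.2820e-7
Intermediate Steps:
a(y) = -12 + 6*y
s = 7798659 (s = 4245076 + 3553583 = 7798659)
n(c) = 1519 + c
1/(n(a(22)) + s) = 1/((1519 + (-12 + 6*22)) + 7798659) = 1/((1519 + (-12 + 132)) + 7798659) = 1/((1519 + 120) + 7798659) = 1/(1639 + 7798659) = 1/7800298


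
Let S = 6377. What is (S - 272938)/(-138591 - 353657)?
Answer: 266561/492248 ≈ 0.54152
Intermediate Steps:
(S - 272938)/(-138591 - 353657) = (6377 - 272938)/(-138591 - 353657) = -266561/(-492248) = -266561*(-1/492248) = 266561/492248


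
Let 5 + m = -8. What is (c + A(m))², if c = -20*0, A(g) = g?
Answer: 169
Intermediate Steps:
m = -13 (m = -5 - 8 = -13)
c = 0
(c + A(m))² = (0 - 13)² = (-13)² = 169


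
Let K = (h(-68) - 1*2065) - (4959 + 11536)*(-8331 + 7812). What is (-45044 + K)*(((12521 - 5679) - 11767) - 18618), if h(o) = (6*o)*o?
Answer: -201093476220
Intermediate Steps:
h(o) = 6*o²
K = 8586584 (K = (6*(-68)² - 1*2065) - (4959 + 11536)*(-8331 + 7812) = (6*4624 - 2065) - 16495*(-519) = (27744 - 2065) - 1*(-8560905) = 25679 + 8560905 = 8586584)
(-45044 + K)*(((12521 - 5679) - 11767) - 18618) = (-45044 + 8586584)*(((12521 - 5679) - 11767) - 18618) = 8541540*((6842 - 11767) - 18618) = 8541540*(-4925 - 18618) = 8541540*(-23543) = -201093476220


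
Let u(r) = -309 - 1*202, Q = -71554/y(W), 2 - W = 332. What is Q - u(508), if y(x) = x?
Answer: 120092/165 ≈ 727.83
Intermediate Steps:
W = -330 (W = 2 - 1*332 = 2 - 332 = -330)
Q = 35777/165 (Q = -71554/(-330) = -71554*(-1/330) = 35777/165 ≈ 216.83)
u(r) = -511 (u(r) = -309 - 202 = -511)
Q - u(508) = 35777/165 - 1*(-511) = 35777/165 + 511 = 120092/165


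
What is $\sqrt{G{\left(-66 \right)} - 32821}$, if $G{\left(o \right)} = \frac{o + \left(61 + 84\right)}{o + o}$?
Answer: $\frac{i \sqrt{142970883}}{66} \approx 181.17 i$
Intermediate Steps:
$G{\left(o \right)} = \frac{145 + o}{2 o}$ ($G{\left(o \right)} = \frac{o + 145}{2 o} = \left(145 + o\right) \frac{1}{2 o} = \frac{145 + o}{2 o}$)
$\sqrt{G{\left(-66 \right)} - 32821} = \sqrt{\frac{145 - 66}{2 \left(-66\right)} - 32821} = \sqrt{\frac{1}{2} \left(- \frac{1}{66}\right) 79 - 32821} = \sqrt{- \frac{79}{132} - 32821} = \sqrt{- \frac{4332451}{132}} = \frac{i \sqrt{142970883}}{66}$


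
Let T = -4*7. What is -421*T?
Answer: 11788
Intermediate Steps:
T = -28
-421*T = -421*(-28) = 11788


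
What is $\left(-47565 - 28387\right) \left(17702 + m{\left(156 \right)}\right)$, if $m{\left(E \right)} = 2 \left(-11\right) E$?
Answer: $-1083835040$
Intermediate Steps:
$m{\left(E \right)} = - 22 E$
$\left(-47565 - 28387\right) \left(17702 + m{\left(156 \right)}\right) = \left(-47565 - 28387\right) \left(17702 - 3432\right) = - 75952 \left(17702 - 3432\right) = \left(-75952\right) 14270 = -1083835040$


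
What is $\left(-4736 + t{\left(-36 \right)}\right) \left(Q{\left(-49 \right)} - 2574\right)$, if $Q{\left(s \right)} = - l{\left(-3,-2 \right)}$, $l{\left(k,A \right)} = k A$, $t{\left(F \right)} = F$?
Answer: $12311760$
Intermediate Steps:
$l{\left(k,A \right)} = A k$
$Q{\left(s \right)} = -6$ ($Q{\left(s \right)} = - \left(-2\right) \left(-3\right) = \left(-1\right) 6 = -6$)
$\left(-4736 + t{\left(-36 \right)}\right) \left(Q{\left(-49 \right)} - 2574\right) = \left(-4736 - 36\right) \left(-6 - 2574\right) = \left(-4772\right) \left(-2580\right) = 12311760$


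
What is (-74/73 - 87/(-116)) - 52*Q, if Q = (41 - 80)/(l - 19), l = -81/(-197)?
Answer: -58470323/534652 ≈ -109.36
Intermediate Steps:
l = 81/197 (l = -81*(-1/197) = 81/197 ≈ 0.41117)
Q = 7683/3662 (Q = (41 - 80)/(81/197 - 19) = -39/(-3662/197) = -39*(-197/3662) = 7683/3662 ≈ 2.0980)
(-74/73 - 87/(-116)) - 52*Q = (-74/73 - 87/(-116)) - 52*7683/3662 = (-74*1/73 - 87*(-1/116)) - 199758/1831 = (-74/73 + ¾) - 199758/1831 = -77/292 - 199758/1831 = -58470323/534652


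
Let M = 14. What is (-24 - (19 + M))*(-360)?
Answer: 20520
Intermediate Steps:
(-24 - (19 + M))*(-360) = (-24 - (19 + 14))*(-360) = (-24 - 1*33)*(-360) = (-24 - 33)*(-360) = -57*(-360) = 20520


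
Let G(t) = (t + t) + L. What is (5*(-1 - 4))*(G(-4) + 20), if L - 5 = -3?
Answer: -350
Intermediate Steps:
L = 2 (L = 5 - 3 = 2)
G(t) = 2 + 2*t (G(t) = (t + t) + 2 = 2*t + 2 = 2 + 2*t)
(5*(-1 - 4))*(G(-4) + 20) = (5*(-1 - 4))*((2 + 2*(-4)) + 20) = (5*(-5))*((2 - 8) + 20) = -25*(-6 + 20) = -25*14 = -350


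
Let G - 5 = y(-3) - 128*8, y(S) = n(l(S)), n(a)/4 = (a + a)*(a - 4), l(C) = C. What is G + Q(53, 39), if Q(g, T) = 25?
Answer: -826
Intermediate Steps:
n(a) = 8*a*(-4 + a) (n(a) = 4*((a + a)*(a - 4)) = 4*((2*a)*(-4 + a)) = 4*(2*a*(-4 + a)) = 8*a*(-4 + a))
y(S) = 8*S*(-4 + S)
G = -851 (G = 5 + (8*(-3)*(-4 - 3) - 128*8) = 5 + (8*(-3)*(-7) - 1*1024) = 5 + (168 - 1024) = 5 - 856 = -851)
G + Q(53, 39) = -851 + 25 = -826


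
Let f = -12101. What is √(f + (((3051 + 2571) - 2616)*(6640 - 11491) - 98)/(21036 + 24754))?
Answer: I*√6510044363815/22895 ≈ 111.44*I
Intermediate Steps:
√(f + (((3051 + 2571) - 2616)*(6640 - 11491) - 98)/(21036 + 24754)) = √(-12101 + (((3051 + 2571) - 2616)*(6640 - 11491) - 98)/(21036 + 24754)) = √(-12101 + ((5622 - 2616)*(-4851) - 98)/45790) = √(-12101 + (3006*(-4851) - 98)*(1/45790)) = √(-12101 + (-14582106 - 98)*(1/45790)) = √(-12101 - 14582204*1/45790) = √(-12101 - 7291102/22895) = √(-284343497/22895) = I*√6510044363815/22895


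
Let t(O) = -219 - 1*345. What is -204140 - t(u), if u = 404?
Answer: -203576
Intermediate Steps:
t(O) = -564 (t(O) = -219 - 345 = -564)
-204140 - t(u) = -204140 - 1*(-564) = -204140 + 564 = -203576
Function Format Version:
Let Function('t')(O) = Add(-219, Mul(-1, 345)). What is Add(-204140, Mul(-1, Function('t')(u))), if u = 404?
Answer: -203576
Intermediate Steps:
Function('t')(O) = -564 (Function('t')(O) = Add(-219, -345) = -564)
Add(-204140, Mul(-1, Function('t')(u))) = Add(-204140, Mul(-1, -564)) = Add(-204140, 564) = -203576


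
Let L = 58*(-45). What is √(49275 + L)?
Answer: 3*√5185 ≈ 216.02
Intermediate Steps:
L = -2610
√(49275 + L) = √(49275 - 2610) = √46665 = 3*√5185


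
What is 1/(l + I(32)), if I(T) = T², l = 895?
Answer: 1/1919 ≈ 0.00052110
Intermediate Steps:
1/(l + I(32)) = 1/(895 + 32²) = 1/(895 + 1024) = 1/1919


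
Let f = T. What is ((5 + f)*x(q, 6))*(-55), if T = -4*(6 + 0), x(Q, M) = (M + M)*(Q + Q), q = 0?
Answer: 0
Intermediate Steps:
x(Q, M) = 4*M*Q (x(Q, M) = (2*M)*(2*Q) = 4*M*Q)
T = -24 (T = -4*6 = -24)
f = -24
((5 + f)*x(q, 6))*(-55) = ((5 - 24)*(4*6*0))*(-55) = -19*0*(-55) = 0*(-55) = 0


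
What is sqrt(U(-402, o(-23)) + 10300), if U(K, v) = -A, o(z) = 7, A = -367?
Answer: sqrt(10667) ≈ 103.28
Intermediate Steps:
U(K, v) = 367 (U(K, v) = -1*(-367) = 367)
sqrt(U(-402, o(-23)) + 10300) = sqrt(367 + 10300) = sqrt(10667)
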